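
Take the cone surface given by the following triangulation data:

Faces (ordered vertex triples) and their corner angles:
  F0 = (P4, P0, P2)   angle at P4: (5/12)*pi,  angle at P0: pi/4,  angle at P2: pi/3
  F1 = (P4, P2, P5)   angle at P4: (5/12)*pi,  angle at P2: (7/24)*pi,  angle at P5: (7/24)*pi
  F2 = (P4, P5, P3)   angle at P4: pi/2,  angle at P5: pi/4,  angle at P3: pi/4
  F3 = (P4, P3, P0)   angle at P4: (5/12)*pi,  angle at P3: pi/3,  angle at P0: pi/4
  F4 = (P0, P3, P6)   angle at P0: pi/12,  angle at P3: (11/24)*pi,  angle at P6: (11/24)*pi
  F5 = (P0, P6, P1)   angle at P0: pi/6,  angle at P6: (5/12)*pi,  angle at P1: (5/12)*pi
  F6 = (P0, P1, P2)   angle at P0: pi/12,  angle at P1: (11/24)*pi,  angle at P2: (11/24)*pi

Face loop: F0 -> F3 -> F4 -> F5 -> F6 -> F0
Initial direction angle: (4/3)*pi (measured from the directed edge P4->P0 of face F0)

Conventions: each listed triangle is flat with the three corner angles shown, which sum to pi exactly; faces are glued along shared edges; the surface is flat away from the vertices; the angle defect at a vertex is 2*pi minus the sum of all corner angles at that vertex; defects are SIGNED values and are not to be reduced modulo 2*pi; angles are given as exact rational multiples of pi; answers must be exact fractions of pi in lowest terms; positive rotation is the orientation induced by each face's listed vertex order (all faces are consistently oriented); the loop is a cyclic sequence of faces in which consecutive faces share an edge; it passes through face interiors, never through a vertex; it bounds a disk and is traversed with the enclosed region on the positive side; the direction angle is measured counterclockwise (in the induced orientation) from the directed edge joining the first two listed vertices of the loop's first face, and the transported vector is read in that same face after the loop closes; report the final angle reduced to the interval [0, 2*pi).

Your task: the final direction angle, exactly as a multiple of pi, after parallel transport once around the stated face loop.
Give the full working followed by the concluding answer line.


enclosed vertex P0: corner angles sum to (5/6)*pi, defect = 2*pi - (5/6)*pi = (7/6)*pi
by Gauss-Bonnet the loop rotates the vector by the enclosed defect sum (positive orientation, mod 2*pi)
final angle = (4/3)*pi + (7/6)*pi = pi/2 (mod 2*pi)

Answer: final direction angle = pi/2


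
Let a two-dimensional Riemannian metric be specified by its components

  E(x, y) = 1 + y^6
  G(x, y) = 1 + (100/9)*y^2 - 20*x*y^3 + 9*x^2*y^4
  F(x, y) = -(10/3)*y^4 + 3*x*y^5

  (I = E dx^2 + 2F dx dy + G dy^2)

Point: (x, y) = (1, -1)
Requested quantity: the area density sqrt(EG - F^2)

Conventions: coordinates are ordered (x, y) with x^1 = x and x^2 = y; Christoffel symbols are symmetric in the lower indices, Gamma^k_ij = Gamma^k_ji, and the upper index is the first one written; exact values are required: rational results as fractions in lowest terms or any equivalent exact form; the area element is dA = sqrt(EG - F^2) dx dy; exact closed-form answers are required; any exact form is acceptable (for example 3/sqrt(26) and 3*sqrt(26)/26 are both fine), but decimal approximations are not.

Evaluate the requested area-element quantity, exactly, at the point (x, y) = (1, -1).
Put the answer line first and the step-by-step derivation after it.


Answer: sqrt(EG - F^2) = sqrt(379)/3

E = 2, F = -19/3, G = 370/9; EG - F^2 = 379/9


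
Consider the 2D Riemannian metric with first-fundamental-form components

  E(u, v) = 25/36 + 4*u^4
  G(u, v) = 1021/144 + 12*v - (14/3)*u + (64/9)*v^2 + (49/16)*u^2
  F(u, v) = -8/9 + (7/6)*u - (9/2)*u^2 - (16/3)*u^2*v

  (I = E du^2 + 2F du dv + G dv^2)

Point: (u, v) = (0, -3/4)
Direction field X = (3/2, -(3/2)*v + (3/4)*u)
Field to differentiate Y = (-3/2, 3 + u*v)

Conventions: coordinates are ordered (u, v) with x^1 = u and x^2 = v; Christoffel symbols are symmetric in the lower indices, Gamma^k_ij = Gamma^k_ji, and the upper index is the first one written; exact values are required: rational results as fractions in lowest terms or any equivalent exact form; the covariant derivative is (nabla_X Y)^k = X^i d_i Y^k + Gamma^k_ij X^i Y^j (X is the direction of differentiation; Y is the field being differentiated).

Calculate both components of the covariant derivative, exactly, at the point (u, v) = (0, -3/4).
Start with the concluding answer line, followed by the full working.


Answer: (nabla_X Y)^u = 3953/254, (nabla_X Y)^v = 2209/1016

E = 25/36, F = -8/9, G = 301/144 at the point
E_u = 0, E_v = 0, F_u = 7/6, F_v = 0, G_u = -14/3, G_v = 4/3
EG - F^2 = 127/192;  g^inv = (192/127) * [[301/144, 8/9], [8/9, 25/36]]
first-kind symbols [ij,l] = (1/2)(d_i g_jl + d_j g_il - d_l g_ij): [uu,u] = E_u/2 = 0, [uu,v] = F_u - E_v/2 = 7/6, [uv,u] = E_v/2 = 0, [uv,v] = G_u/2 = -7/3, [vv,u] = F_v - G_u/2 = 7/3, [vv,v] = G_v/2 = 2/3
Gamma^u_ij = (G*[ij,u] - F*[ij,v])/(EG - F^2), Gamma^v_ij = (E*[ij,v] - F*[ij,u])/(EG - F^2)
Gamma_uuu = 1792/1143, Gamma_uuv = -3584/1143, Gamma_uvv = 9452/1143, Gamma_vuu = 1400/1143, Gamma_vuv = -2800/1143, Gamma_vvv = 4384/1143
X = (3/2, 9/8), Y = (-3/2, 3) at the point


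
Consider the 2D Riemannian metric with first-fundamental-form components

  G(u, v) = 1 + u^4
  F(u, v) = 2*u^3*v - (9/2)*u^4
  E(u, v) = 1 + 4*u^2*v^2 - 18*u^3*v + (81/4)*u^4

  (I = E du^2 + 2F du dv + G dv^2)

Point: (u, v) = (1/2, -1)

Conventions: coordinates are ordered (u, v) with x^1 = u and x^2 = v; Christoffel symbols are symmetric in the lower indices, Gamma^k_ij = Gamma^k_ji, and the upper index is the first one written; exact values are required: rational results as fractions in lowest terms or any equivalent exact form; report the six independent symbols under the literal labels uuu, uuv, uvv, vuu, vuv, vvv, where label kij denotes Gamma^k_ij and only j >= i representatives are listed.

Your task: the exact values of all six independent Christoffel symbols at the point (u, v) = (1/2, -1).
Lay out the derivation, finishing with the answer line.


E = 353/64, F = -17/32, G = 17/16 at the point
E_u = 221/8, E_v = -17/4, F_u = -15/4, F_v = 1/4, G_u = 1/2, G_v = 0
EG - F^2 = 357/64;  g^inv = (64/357) * [[17/16, 17/32], [17/32, 353/64]]
first-kind symbols [ij,l] = (1/2)(d_i g_jl + d_j g_il - d_l g_ij): [uu,u] = E_u/2 = 221/16, [uu,v] = F_u - E_v/2 = -13/8, [uv,u] = E_v/2 = -17/8, [uv,v] = G_u/2 = 1/4, [vv,u] = F_v - G_u/2 = 0, [vv,v] = G_v/2 = 0
Gamma^u_ij = (G*[ij,u] - F*[ij,v])/(EG - F^2), Gamma^v_ij = (E*[ij,v] - F*[ij,u])/(EG - F^2)

Answer: Gamma_uuu = 52/21, Gamma_uuv = -8/21, Gamma_uvv = 0, Gamma_vuu = -104/357, Gamma_vuv = 16/357, Gamma_vvv = 0


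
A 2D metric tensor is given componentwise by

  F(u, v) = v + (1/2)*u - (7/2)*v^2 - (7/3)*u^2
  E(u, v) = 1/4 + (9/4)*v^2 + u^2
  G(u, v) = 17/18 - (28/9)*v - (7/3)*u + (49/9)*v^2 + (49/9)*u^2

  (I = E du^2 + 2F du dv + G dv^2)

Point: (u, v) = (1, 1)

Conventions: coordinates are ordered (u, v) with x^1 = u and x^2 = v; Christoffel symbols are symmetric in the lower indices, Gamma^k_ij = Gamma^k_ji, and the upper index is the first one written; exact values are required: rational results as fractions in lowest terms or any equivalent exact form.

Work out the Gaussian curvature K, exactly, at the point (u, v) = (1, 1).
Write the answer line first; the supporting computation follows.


Answer: K = 6757/33282

E = 7/2, F = -13/3, G = 115/18, EG - F^2 = 43/12 at the point
E_u = 2, E_v = 9/2, F_u = -25/6, F_v = -6, G_u = 77/9, G_v = 70/9
E_vv = 9/2, F_uv = 0, G_uu = 98/9
Compute both Brioschi determinants and normalise by (EG - F^2)^2.
M1 = [[-E_vv/2 + F_uv - G_uu/2, E_u/2, F_u - E_v/2], [F_v - G_u/2, E, F], [G_v/2, F, G]] = [[-277/36, 1, -77/12], [-185/18, 7/2, -13/3], [35/9, -13/3, 115/18]]; det M1 = -25517/144
M2 = [[0, E_v/2, G_u/2], [E_v/2, E, F], [G_u/2, F, G]] = [[0, 9/4, 77/18], [9/4, 7/2, -13/3], [77/18, -13/3, 115/18]]; det M2 = -466063/2592
det M1 - det M2 = 6757/2592; K = 6757/2592 / (43/12)^2 = 6757/33282


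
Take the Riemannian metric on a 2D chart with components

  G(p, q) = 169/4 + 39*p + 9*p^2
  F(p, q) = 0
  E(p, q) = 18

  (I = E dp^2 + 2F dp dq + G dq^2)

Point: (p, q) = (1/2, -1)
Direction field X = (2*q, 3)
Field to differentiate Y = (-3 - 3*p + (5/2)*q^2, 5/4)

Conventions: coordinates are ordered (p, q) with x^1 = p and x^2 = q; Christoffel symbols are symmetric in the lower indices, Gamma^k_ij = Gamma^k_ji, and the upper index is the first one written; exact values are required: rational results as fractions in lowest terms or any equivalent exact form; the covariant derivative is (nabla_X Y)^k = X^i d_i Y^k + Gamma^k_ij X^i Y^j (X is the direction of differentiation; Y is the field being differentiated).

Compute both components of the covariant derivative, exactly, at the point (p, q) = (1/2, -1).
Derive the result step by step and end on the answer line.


E = 18, F = 0, G = 64 at the point
E_p = 0, E_q = 0, F_p = 0, F_q = 0, G_p = 48, G_q = 0
EG - F^2 = 1152;  g^inv = (1/1152) * [[64, 0], [0, 18]]
first-kind symbols [ij,l] = (1/2)(d_i g_jl + d_j g_il - d_l g_ij): [pp,p] = E_p/2 = 0, [pp,q] = F_p - E_q/2 = 0, [pq,p] = E_q/2 = 0, [pq,q] = G_p/2 = 24, [qq,p] = F_q - G_p/2 = -24, [qq,q] = G_q/2 = 0
Gamma^p_ij = (G*[ij,p] - F*[ij,q])/(EG - F^2), Gamma^q_ij = (E*[ij,q] - F*[ij,p])/(EG - F^2)
Gamma_ppp = 0, Gamma_ppq = 0, Gamma_pqq = -4/3, Gamma_qpp = 0, Gamma_qpq = 3/8, Gamma_qqq = 0
X = (-2, 3), Y = (-2, 5/4) at the point

Answer: (nabla_X Y)^p = -14, (nabla_X Y)^q = -51/16


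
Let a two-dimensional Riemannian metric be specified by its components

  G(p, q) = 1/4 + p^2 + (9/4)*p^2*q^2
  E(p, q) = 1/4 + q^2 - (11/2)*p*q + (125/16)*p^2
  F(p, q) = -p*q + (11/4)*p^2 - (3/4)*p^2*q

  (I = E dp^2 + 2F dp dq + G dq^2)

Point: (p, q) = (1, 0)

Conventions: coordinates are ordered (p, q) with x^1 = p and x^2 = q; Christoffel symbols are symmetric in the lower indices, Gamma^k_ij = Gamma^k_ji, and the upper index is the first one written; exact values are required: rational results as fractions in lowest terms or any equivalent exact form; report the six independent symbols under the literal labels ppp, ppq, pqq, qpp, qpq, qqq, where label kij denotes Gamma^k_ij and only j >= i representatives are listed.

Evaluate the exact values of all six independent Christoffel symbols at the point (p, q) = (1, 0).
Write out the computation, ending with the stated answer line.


E = 129/16, F = 11/4, G = 5/4 at the point
E_p = 125/8, E_q = -11/2, F_p = 11/2, F_q = -7/4, G_p = 2, G_q = 0
EG - F^2 = 161/64;  g^inv = (64/161) * [[5/4, -11/4], [-11/4, 129/16]]
first-kind symbols [ij,l] = (1/2)(d_i g_jl + d_j g_il - d_l g_ij): [pp,p] = E_p/2 = 125/16, [pp,q] = F_p - E_q/2 = 33/4, [pq,p] = E_q/2 = -11/4, [pq,q] = G_p/2 = 1, [qq,p] = F_q - G_p/2 = -11/4, [qq,q] = G_q/2 = 0
Gamma^p_ij = (G*[ij,p] - F*[ij,q])/(EG - F^2), Gamma^q_ij = (E*[ij,q] - F*[ij,p])/(EG - F^2)

Answer: Gamma_ppp = -827/161, Gamma_ppq = -396/161, Gamma_pqq = -220/161, Gamma_qpp = 2882/161, Gamma_qpq = 1000/161, Gamma_qqq = 484/161


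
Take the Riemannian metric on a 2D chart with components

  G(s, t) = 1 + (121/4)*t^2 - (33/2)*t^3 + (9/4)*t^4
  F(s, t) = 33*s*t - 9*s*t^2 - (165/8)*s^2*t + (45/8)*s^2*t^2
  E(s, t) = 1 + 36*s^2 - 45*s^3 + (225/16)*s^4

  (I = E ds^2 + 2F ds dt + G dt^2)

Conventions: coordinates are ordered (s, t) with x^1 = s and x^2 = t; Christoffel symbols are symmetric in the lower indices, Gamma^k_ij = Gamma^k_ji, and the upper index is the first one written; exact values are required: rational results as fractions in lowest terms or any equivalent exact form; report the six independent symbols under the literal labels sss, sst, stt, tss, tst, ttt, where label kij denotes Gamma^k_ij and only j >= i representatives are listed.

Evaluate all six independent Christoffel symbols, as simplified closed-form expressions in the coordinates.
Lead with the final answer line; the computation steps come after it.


Answer: Gamma_sss = (450*s^3 - 1080*s^2 + 576*s)/(225*s^4 - 720*s^3 + 576*s^2 + 36*t^4 - 264*t^3 + 484*t^2 + 16), Gamma_sst = 0, Gamma_stt = (180*s^2*t - 330*s^2 - 288*s*t + 528*s)/(225*s^4 - 720*s^3 + 576*s^2 + 36*t^4 - 264*t^3 + 484*t^2 + 16), Gamma_tss = (180*s*t^2 - 660*s*t - 144*t^2 + 528*t)/(225*s^4 - 720*s^3 + 576*s^2 + 36*t^4 - 264*t^3 + 484*t^2 + 16), Gamma_tst = 0, Gamma_ttt = (72*t^3 - 396*t^2 + 484*t)/(225*s^4 - 720*s^3 + 576*s^2 + 36*t^4 - 264*t^3 + 484*t^2 + 16)

E = 1 + 36*s^2 - 45*s^3 + (225/16)*s^4; F = 33*s*t - 9*s*t^2 - (165/8)*s^2*t + (45/8)*s^2*t^2; G = 1 + (121/4)*t^2 - (33/2)*t^3 + (9/4)*t^4
Gamma^k_ij = (1/2) g^{kl} (d_i g_jl + d_j g_il - d_l g_ij), with g^inv = (1/(EG-F^2)) [[G, -F], [-F, E]]
first partials: E_s = 72*s - 135*s^2 + (225/4)*s^3, E_t = 0, F_s = 33*t - 9*t^2 - (165/4)*s*t + (45/4)*s*t^2, F_t = 33*s - 18*s*t - (165/8)*s^2 + (45/4)*s^2*t, G_s = 0, G_t = (121/2)*t - (99/2)*t^2 + 9*t^3
D = EG - F^2 = 1 + (121/4)*t^2 + 36*s^2 - (33/2)*t^3 - 45*s^3 + (9/4)*t^4 + (225/16)*s^4
expanded: Gamma^s_ss = (G E_s - 2F F_s + F E_t)/(2D), Gamma^s_st = (G E_t - F G_s)/(2D), Gamma^s_tt = (2G F_t - G G_s - F G_t)/(2D), Gamma^t_ss = (2E F_s - E E_t - F E_s)/(2D), Gamma^t_st = (E G_s - F E_t)/(2D), Gamma^t_tt = (E G_t - 2F F_t + F G_s)/(2D); substitute and cancel common factors


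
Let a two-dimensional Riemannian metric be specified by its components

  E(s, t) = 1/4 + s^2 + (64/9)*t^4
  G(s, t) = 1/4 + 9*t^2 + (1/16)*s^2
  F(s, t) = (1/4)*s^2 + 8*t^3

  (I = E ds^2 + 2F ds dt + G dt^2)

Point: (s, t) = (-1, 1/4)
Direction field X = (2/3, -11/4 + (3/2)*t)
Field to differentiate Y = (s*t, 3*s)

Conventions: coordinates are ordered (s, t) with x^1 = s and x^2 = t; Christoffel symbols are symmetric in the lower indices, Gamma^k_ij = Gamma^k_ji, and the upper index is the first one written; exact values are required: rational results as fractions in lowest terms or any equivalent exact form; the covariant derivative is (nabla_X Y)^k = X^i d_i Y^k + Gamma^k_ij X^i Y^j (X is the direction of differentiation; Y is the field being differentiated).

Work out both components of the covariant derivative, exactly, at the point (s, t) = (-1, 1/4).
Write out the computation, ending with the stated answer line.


E = 23/18, F = 3/8, G = 7/8 at the point
E_s = -2, E_t = 4/9, F_s = -1/2, F_t = 3/2, G_s = -1/8, G_t = 9/2
EG - F^2 = 563/576;  g^inv = (576/563) * [[7/8, -3/8], [-3/8, 23/18]]
first-kind symbols [ij,l] = (1/2)(d_i g_jl + d_j g_il - d_l g_ij): [ss,s] = E_s/2 = -1, [ss,t] = F_s - E_t/2 = -13/18, [st,s] = E_t/2 = 2/9, [st,t] = G_s/2 = -1/16, [tt,s] = F_t - G_s/2 = 25/16, [tt,t] = G_t/2 = 9/4
Gamma^s_ij = (G*[ij,s] - F*[ij,t])/(EG - F^2), Gamma^t_ij = (E*[ij,t] - F*[ij,s])/(EG - F^2)
Gamma_sss = -348/563, Gamma_sst = 251/1126, Gamma_stt = 603/1126, Gamma_tss = -2840/5067, Gamma_tst = -94/563, Gamma_ttt = 2637/1126
X = (2/3, -19/8), Y = (-1/4, -3) at the point

Answer: (nabla_X Y)^s = 664447/108096, (nabla_X Y)^t = 578075/30402


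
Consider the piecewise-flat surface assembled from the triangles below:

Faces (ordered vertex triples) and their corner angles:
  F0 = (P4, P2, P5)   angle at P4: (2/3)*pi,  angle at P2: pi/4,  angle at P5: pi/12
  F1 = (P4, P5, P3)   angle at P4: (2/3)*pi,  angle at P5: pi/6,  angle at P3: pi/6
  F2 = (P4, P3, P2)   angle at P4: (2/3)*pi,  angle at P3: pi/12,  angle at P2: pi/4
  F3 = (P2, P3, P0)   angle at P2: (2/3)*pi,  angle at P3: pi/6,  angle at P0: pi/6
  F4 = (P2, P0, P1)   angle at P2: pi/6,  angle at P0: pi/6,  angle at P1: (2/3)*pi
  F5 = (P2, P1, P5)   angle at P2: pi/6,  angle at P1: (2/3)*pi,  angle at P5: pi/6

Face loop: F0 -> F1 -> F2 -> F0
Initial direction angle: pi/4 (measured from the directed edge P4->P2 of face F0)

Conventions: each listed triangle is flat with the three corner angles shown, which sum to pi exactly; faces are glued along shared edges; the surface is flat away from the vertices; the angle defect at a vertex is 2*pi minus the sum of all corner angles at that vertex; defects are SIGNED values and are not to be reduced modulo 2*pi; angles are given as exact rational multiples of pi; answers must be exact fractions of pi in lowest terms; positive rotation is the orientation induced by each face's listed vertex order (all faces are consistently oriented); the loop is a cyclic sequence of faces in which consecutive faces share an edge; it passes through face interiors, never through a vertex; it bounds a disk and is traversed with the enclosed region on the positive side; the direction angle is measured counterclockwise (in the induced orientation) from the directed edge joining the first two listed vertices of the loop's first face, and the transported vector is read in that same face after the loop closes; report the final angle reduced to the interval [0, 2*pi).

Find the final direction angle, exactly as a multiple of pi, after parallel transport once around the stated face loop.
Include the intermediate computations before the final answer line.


enclosed vertex P4: corner angles sum to 2*pi, defect = 2*pi - 2*pi = 0
final direction = starting direction + enclosed defect total, reduced mod 2*pi (induced orientation)
final angle = pi/4 + 0 = pi/4 (mod 2*pi)

Answer: final direction angle = pi/4


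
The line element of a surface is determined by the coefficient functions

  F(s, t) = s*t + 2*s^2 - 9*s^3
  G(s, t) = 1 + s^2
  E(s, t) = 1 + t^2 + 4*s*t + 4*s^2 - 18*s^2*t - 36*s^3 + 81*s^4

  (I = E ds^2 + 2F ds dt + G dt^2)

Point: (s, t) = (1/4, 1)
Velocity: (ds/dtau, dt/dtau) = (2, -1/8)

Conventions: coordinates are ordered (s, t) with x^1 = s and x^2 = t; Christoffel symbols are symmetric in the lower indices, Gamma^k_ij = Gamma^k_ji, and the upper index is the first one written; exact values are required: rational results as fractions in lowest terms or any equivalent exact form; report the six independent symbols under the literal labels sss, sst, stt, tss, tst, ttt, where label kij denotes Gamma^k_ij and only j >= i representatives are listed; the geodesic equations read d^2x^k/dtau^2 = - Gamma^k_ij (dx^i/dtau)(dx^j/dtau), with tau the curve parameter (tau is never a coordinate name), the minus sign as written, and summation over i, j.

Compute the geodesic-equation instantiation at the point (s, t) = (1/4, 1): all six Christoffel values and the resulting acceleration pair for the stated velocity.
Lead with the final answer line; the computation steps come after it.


Answer: Gamma_sss = -600/497, Gamma_sst = 240/497, Gamma_stt = 0, Gamma_tss = -160/497, Gamma_tst = 64/497, Gamma_ttt = 0; accelerations (d^2s/dtau^2, d^2t/dtau^2) = (360/71, 96/71)

E = 481/256, F = 15/64, G = 17/16 at the point
E_s = -75/16, E_t = 15/8, F_s = 5/16, F_t = 1/4, G_s = 1/2, G_t = 0
EG - F^2 = 497/256;  g^inv = (256/497) * [[17/16, -15/64], [-15/64, 481/256]]
first-kind symbols [ij,l] = (1/2)(d_i g_jl + d_j g_il - d_l g_ij): [ss,s] = E_s/2 = -75/32, [ss,t] = F_s - E_t/2 = -5/8, [st,s] = E_t/2 = 15/16, [st,t] = G_s/2 = 1/4, [tt,s] = F_t - G_s/2 = 0, [tt,t] = G_t/2 = 0
Gamma^s_ij = (G*[ij,s] - F*[ij,t])/(EG - F^2), Gamma^t_ij = (E*[ij,t] - F*[ij,s])/(EG - F^2)
Gamma_sss = -600/497, Gamma_sst = 240/497, Gamma_stt = 0, Gamma_tss = -160/497, Gamma_tst = 64/497, Gamma_ttt = 0
d^2s/dtau^2 = -(Gamma_sss*(2)^2 + 2*Gamma_sst*(2)*(-1/8) + Gamma_stt*(-1/8)^2) = 360/71
d^2t/dtau^2 = -(Gamma_tss*(2)^2 + 2*Gamma_tst*(2)*(-1/8) + Gamma_ttt*(-1/8)^2) = 96/71


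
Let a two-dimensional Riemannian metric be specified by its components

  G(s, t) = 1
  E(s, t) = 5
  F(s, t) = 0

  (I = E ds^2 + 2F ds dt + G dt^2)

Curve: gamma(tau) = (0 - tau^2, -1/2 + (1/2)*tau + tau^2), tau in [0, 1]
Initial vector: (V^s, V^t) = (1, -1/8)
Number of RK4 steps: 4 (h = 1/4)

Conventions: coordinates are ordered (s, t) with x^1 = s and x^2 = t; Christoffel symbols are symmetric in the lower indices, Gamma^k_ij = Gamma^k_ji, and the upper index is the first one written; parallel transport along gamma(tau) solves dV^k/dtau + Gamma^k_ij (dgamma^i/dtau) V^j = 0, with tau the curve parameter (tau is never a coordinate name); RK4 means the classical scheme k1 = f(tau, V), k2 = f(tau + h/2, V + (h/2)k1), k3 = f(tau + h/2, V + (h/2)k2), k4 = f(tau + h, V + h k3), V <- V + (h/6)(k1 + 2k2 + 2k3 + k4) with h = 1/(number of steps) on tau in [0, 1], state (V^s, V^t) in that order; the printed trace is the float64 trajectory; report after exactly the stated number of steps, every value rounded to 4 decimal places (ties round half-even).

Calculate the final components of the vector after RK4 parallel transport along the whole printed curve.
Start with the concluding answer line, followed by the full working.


Answer: V^s = 1.0000, V^t = -0.1250

gamma'(tau) = (-2*tau, 1/2 + 2*tau); f(tau, V)^k = -Gamma^k_ij(gamma(tau)) gamma'^i(tau) V^j; h = 1/4; intermediate values shown to 6 dp
curve data and Christoffel symbols at the stage parameters:
  tau = 0.000000: gamma = (0.000000, -0.500000), gamma' = (0.000000, 0.500000); Gamma_sss = 0.000000, Gamma_sst = 0.000000, Gamma_stt = 0.000000, Gamma_tss = 0.000000, Gamma_tst = 0.000000, Gamma_ttt = 0.000000
  tau = 0.125000: gamma = (-0.015625, -0.421875), gamma' = (-0.250000, 0.750000); Gamma_sss = 0.000000, Gamma_sst = 0.000000, Gamma_stt = 0.000000, Gamma_tss = 0.000000, Gamma_tst = 0.000000, Gamma_ttt = 0.000000
  tau = 0.250000: gamma = (-0.062500, -0.312500), gamma' = (-0.500000, 1.000000); Gamma_sss = 0.000000, Gamma_sst = 0.000000, Gamma_stt = 0.000000, Gamma_tss = 0.000000, Gamma_tst = 0.000000, Gamma_ttt = 0.000000
  tau = 0.375000: gamma = (-0.140625, -0.171875), gamma' = (-0.750000, 1.250000); Gamma_sss = 0.000000, Gamma_sst = 0.000000, Gamma_stt = 0.000000, Gamma_tss = 0.000000, Gamma_tst = 0.000000, Gamma_ttt = 0.000000
  tau = 0.500000: gamma = (-0.250000, 0.000000), gamma' = (-1.000000, 1.500000); Gamma_sss = 0.000000, Gamma_sst = 0.000000, Gamma_stt = 0.000000, Gamma_tss = 0.000000, Gamma_tst = 0.000000, Gamma_ttt = 0.000000
  tau = 0.625000: gamma = (-0.390625, 0.203125), gamma' = (-1.250000, 1.750000); Gamma_sss = 0.000000, Gamma_sst = 0.000000, Gamma_stt = 0.000000, Gamma_tss = 0.000000, Gamma_tst = 0.000000, Gamma_ttt = 0.000000
  tau = 0.750000: gamma = (-0.562500, 0.437500), gamma' = (-1.500000, 2.000000); Gamma_sss = 0.000000, Gamma_sst = 0.000000, Gamma_stt = 0.000000, Gamma_tss = 0.000000, Gamma_tst = 0.000000, Gamma_ttt = 0.000000
  tau = 0.875000: gamma = (-0.765625, 0.703125), gamma' = (-1.750000, 2.250000); Gamma_sss = 0.000000, Gamma_sst = 0.000000, Gamma_stt = 0.000000, Gamma_tss = 0.000000, Gamma_tst = 0.000000, Gamma_ttt = 0.000000
  tau = 1.000000: gamma = (-1.000000, 1.000000), gamma' = (-2.000000, 2.500000); Gamma_sss = 0.000000, Gamma_sst = 0.000000, Gamma_stt = 0.000000, Gamma_tss = 0.000000, Gamma_tst = 0.000000, Gamma_ttt = 0.000000
step 0: V^s = 1.0000, V^t = -0.1250
step 1: k1 = (0.000000, 0.000000), k2 = (0.000000, 0.000000), k3 = (0.000000, 0.000000), k4 = (0.000000, 0.000000); V <- V + (h/6)(k1 + 2k2 + 2k3 + k4): V^s = 1.0000, V^t = -0.1250
step 2: k1 = (0.000000, 0.000000), k2 = (0.000000, 0.000000), k3 = (0.000000, 0.000000), k4 = (0.000000, 0.000000); V <- V + (h/6)(k1 + 2k2 + 2k3 + k4): V^s = 1.0000, V^t = -0.1250
step 3: k1 = (0.000000, 0.000000), k2 = (0.000000, 0.000000), k3 = (0.000000, 0.000000), k4 = (0.000000, 0.000000); V <- V + (h/6)(k1 + 2k2 + 2k3 + k4): V^s = 1.0000, V^t = -0.1250
step 4: k1 = (0.000000, 0.000000), k2 = (0.000000, 0.000000), k3 = (0.000000, 0.000000), k4 = (0.000000, 0.000000); V <- V + (h/6)(k1 + 2k2 + 2k3 + k4): V^s = 1.0000, V^t = -0.1250


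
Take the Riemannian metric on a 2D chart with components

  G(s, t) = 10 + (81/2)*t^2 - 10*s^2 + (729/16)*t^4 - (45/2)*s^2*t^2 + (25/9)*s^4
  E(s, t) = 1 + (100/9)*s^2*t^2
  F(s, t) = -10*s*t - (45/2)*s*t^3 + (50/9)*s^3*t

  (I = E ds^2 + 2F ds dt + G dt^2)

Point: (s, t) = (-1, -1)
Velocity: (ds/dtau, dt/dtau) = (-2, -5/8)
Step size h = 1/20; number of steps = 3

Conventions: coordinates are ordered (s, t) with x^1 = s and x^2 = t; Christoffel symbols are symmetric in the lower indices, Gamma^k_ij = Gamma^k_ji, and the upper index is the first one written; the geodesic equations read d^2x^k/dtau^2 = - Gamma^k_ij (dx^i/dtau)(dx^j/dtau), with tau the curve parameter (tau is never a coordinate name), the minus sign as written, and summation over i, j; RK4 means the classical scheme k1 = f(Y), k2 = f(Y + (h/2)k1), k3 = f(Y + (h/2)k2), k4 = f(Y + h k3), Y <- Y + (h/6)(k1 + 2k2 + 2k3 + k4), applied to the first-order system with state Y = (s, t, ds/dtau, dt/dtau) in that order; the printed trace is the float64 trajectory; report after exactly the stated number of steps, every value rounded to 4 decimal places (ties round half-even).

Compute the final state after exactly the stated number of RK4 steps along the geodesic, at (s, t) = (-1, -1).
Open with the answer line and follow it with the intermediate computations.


Answer: s = -1.2916, t = -1.1121, ds/dtau = -1.8854, dt/dtau = -0.8618

f(Y) = (ds/dtau, dt/dtau, -Gamma^s_ij Y'^i Y'^j, -Gamma^t_ij Y'^i Y'^j) with the Gammas evaluated at the stage position; h = 0.050000; intermediate values shown to 6 dp
step 0: s = -1.0000, t = -1.0000, ds/dtau = -2.0000, dt/dtau = -0.6250
step 1:
  k1: at (s, t) = (-1.000000, -1.000000), (ds/dtau, dt/dtau) = (-2.000000, -0.625000); Gamma_sss = -0.143459, Gamma_sst = -0.143459, Gamma_stt = 0.581010, Gamma_tss = 0.347888, Gamma_tst = 0.347888, Gamma_ttt = -1.408948; k1 = (-2.000000, -0.625000, 0.705528, -1.710905)
  k2: at (s, t) = (-1.050000, -1.015625), (ds/dtau, dt/dtau) = (-1.982362, -0.667773); Gamma_sss = -0.151082, Gamma_sst = -0.156195, Gamma_stt = 0.611882, Gamma_tss = 0.345334, Gamma_tst = 0.357022, Gamma_ttt = -1.398601; k2 = (-1.982362, -0.667773, 0.734398, -1.678641)
  k3: at (s, t) = (-1.049559, -1.016694), (ds/dtau, dt/dtau) = (-1.981640, -0.666966); Gamma_sss = -0.150807, Gamma_sst = -0.155682, Gamma_stt = 0.610769, Gamma_tss = 0.345175, Gamma_tst = 0.356333, Gamma_ttt = -1.397959; k3 = (-1.981640, -0.666966, 0.732033, -1.675514)
  k4: at (s, t) = (-1.099082, -1.033348), (ds/dtau, dt/dtau) = (-1.963398, -0.708776); Gamma_sss = -0.158099, Gamma_sst = -0.168156, Gamma_stt = 0.640302, Gamma_tss = 0.342209, Gamma_tst = 0.363978, Gamma_ttt = -1.385948; k4 = (-1.963398, -0.708776, 0.755814, -1.635976)
  Y <- Y + (h/6)(k1 + 2k2 + 2k3 + k4): s = -1.0991, t = -1.0334, ds/dtau = -1.9634, dt/dtau = -0.7088
step 2:
  k1: at (s, t) = (-1.099095, -1.033360), (ds/dtau, dt/dtau) = (-1.963382, -0.708793); Gamma_sss = -0.158100, Gamma_sst = -0.168157, Gamma_stt = 0.640304, Gamma_tss = 0.342207, Gamma_tst = 0.363976, Gamma_ttt = -1.385940; k1 = (-1.963382, -0.708793, 0.755798, -1.635926)
  k2: at (s, t) = (-1.148180, -1.051080), (ds/dtau, dt/dtau) = (-1.944487, -0.749691); Gamma_sss = -0.165017, Gamma_sst = -0.180262, Gamma_stt = 0.668319, Gamma_tss = 0.338832, Gamma_tst = 0.370134, Gamma_ttt = -1.372271; k2 = (-1.944487, -0.749691, 0.773872, -1.589003)
  k3: at (s, t) = (-1.147707, -1.052103), (ds/dtau, dt/dtau) = (-1.944035, -0.748518); Gamma_sss = -0.164715, Gamma_sst = -0.179682, Gamma_stt = 0.667095, Gamma_tss = 0.338690, Gamma_tst = 0.369466, Gamma_ttt = -1.371693; k3 = (-1.944035, -0.748518, 0.771670, -1.586724)
  k4: at (s, t) = (-1.196297, -1.070786), (ds/dtau, dt/dtau) = (-1.924798, -0.788129); Gamma_sss = -0.171194, Gamma_sst = -0.191260, Gamma_stt = 0.693335, Gamma_tss = 0.334945, Gamma_tst = 0.374205, Gamma_ttt = -1.356529; k4 = (-1.924798, -0.788129, 0.783863, -1.533648)
  Y <- Y + (h/6)(k1 + 2k2 + 2k3 + k4): s = -1.1963, t = -1.0708, ds/dtau = -1.9248, dt/dtau = -0.7881
step 3:
  k1: at (s, t) = (-1.196305, -1.070805), (ds/dtau, dt/dtau) = (-1.924792, -0.788135); Gamma_sss = -0.171192, Gamma_sst = -0.191256, Gamma_stt = 0.693326, Gamma_tss = 0.334942, Gamma_tst = 0.374198, Gamma_ttt = -1.356517; k1 = (-1.924792, -0.788135, 0.783839, -1.533608)
  k2: at (s, t) = (-1.244425, -1.090508), (ds/dtau, dt/dtau) = (-1.905196, -0.826475); Gamma_sss = -0.177189, Gamma_sst = -0.202198, Gamma_stt = 0.717615, Gamma_tss = 0.330841, Gamma_tst = 0.377537, Gamma_ttt = -1.339907; k2 = (-1.905196, -0.826475, 0.789740, -1.474577)
  k3: at (s, t) = (-1.243935, -1.091467), (ds/dtau, dt/dtau) = (-1.905049, -0.825000); Gamma_sss = -0.176872, Gamma_sst = -0.201580, Gamma_stt = 0.716333, Gamma_tss = 0.330721, Gamma_tst = 0.376920, Gamma_ttt = -1.339421; k3 = (-1.905049, -0.825000, 0.787985, -1.473398)
  k4: at (s, t) = (-1.291558, -1.112055), (ds/dtau, dt/dtau) = (-1.885393, -0.861805); Gamma_sss = -0.182357, Gamma_sst = -0.211792, Gamma_stt = 0.738546, Gamma_tss = 0.326323, Gamma_tst = 0.378997, Gamma_ttt = -1.321608; k4 = (-1.885393, -0.861805, 0.787960, -1.410032)
  Y <- Y + (h/6)(k1 + 2k2 + 2k3 + k4): s = -1.2916, t = -1.1121, ds/dtau = -1.8854, dt/dtau = -0.8618


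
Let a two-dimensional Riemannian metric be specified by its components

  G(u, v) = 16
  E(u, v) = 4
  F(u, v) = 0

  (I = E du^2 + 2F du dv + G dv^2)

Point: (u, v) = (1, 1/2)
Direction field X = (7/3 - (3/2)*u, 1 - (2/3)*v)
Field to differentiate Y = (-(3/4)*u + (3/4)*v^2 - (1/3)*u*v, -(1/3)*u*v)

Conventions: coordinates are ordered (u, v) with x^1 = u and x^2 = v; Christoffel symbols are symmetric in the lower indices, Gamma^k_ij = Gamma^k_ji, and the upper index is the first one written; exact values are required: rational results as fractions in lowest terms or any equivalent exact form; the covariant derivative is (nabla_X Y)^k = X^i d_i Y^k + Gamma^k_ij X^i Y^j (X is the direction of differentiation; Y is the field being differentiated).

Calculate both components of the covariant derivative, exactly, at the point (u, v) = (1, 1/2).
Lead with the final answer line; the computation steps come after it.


Answer: (nabla_X Y)^u = -35/72, (nabla_X Y)^v = -13/36

E = 4, F = 0, G = 16 at the point
E_u = 0, E_v = 0, F_u = 0, F_v = 0, G_u = 0, G_v = 0
EG - F^2 = 64;  g^inv = (1/64) * [[16, 0], [0, 4]]
first-kind symbols [ij,l] = (1/2)(d_i g_jl + d_j g_il - d_l g_ij): [uu,u] = E_u/2 = 0, [uu,v] = F_u - E_v/2 = 0, [uv,u] = E_v/2 = 0, [uv,v] = G_u/2 = 0, [vv,u] = F_v - G_u/2 = 0, [vv,v] = G_v/2 = 0
Gamma^u_ij = (G*[ij,u] - F*[ij,v])/(EG - F^2), Gamma^v_ij = (E*[ij,v] - F*[ij,u])/(EG - F^2)
Gamma_uuu = 0, Gamma_uuv = 0, Gamma_uvv = 0, Gamma_vuu = 0, Gamma_vuv = 0, Gamma_vvv = 0
X = (5/6, 2/3), Y = (-35/48, -1/6) at the point


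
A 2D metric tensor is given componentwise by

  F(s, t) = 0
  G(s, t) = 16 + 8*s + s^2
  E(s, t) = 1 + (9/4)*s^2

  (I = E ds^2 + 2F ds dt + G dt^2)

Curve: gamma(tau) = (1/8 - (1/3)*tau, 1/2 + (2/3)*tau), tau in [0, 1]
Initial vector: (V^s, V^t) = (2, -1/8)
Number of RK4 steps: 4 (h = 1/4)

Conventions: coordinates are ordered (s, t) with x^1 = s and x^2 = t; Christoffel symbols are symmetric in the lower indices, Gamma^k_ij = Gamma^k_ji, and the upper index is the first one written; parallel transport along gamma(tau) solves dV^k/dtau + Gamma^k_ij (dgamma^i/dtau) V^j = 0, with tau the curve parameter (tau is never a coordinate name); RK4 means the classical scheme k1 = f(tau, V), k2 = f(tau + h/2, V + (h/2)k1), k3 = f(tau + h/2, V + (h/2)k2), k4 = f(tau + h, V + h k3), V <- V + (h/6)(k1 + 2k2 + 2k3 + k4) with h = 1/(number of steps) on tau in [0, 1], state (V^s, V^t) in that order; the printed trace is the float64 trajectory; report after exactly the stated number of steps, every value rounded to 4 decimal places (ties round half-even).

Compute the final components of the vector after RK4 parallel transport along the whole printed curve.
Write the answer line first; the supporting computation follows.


Answer: V^s = 1.2346, V^t = -0.4360

gamma'(tau) = (-1/3, 2/3); f(tau, V)^k = -Gamma^k_ij(gamma(tau)) gamma'^i(tau) V^j; h = 1/4; intermediate values shown to 6 dp
curve data and Christoffel symbols at the stage parameters:
  tau = 0.000000: gamma = (0.125000, 0.500000), gamma' = (-0.333333, 0.666667); Gamma_sss = 0.271698, Gamma_sst = 0.000000, Gamma_stt = -3.984906, Gamma_tss = 0.000000, Gamma_tst = 0.242424, Gamma_ttt = 0.000000
  tau = 0.125000: gamma = (0.083333, 0.583333), gamma' = (-0.333333, 0.666667); Gamma_sss = 0.184615, Gamma_sst = 0.000000, Gamma_stt = -4.020513, Gamma_tss = 0.000000, Gamma_tst = 0.244898, Gamma_ttt = 0.000000
  tau = 0.250000: gamma = (0.041667, 0.666667), gamma' = (-0.333333, 0.666667); Gamma_sss = 0.093385, Gamma_sst = 0.000000, Gamma_stt = -4.025940, Gamma_tss = 0.000000, Gamma_tst = 0.247423, Gamma_ttt = 0.000000
  tau = 0.375000: gamma = (0.000000, 0.750000), gamma' = (-0.333333, 0.666667); Gamma_sss = 0.000000, Gamma_sst = 0.000000, Gamma_stt = -4.000000, Gamma_tss = 0.000000, Gamma_tst = 0.250000, Gamma_ttt = 0.000000
  tau = 0.500000: gamma = (-0.041667, 0.833333), gamma' = (-0.333333, 0.666667); Gamma_sss = -0.093385, Gamma_sst = 0.000000, Gamma_stt = -3.942931, Gamma_tss = 0.000000, Gamma_tst = 0.252632, Gamma_ttt = 0.000000
  tau = 0.625000: gamma = (-0.083333, 0.916667), gamma' = (-0.333333, 0.666667); Gamma_sss = -0.184615, Gamma_sst = 0.000000, Gamma_stt = -3.856410, Gamma_tss = 0.000000, Gamma_tst = 0.255319, Gamma_ttt = 0.000000
  tau = 0.750000: gamma = (-0.125000, 1.000000), gamma' = (-0.333333, 0.666667); Gamma_sss = -0.271698, Gamma_sst = 0.000000, Gamma_stt = -3.743396, Gamma_tss = 0.000000, Gamma_tst = 0.258065, Gamma_ttt = 0.000000
  tau = 0.875000: gamma = (-0.166667, 1.083333), gamma' = (-0.333333, 0.666667); Gamma_sss = -0.352941, Gamma_sst = 0.000000, Gamma_stt = -3.607843, Gamma_tss = 0.000000, Gamma_tst = 0.260870, Gamma_ttt = 0.000000
  tau = 1.000000: gamma = (-0.208333, 1.166667), gamma' = (-0.333333, 0.666667); Gamma_sss = -0.427046, Gamma_sst = 0.000000, Gamma_stt = -3.454330, Gamma_tss = 0.000000, Gamma_tst = 0.263736, Gamma_ttt = 0.000000
step 0: V^s = 2.0000, V^t = -0.1250
step 1: k1 = (-0.150943, -0.333333), k2 = (-0.324808, -0.337056), k3 = (-0.327392, -0.333545), k4 = (-0.499592, -0.333583); V <- V + (h/6)(k1 + 2k2 + 2k3 + k4): V^s = 1.9185, V^t = -0.2087
step 2: k1 = (-0.500345, -0.333671), k2 = (-0.667681, -0.330199), k3 = (-0.666524, -0.326676), k4 = (-0.817730, -0.319509); V <- V + (h/6)(k1 + 2k2 + 2k3 + k4): V^s = 1.7524, V^t = -0.2906
step 3: k1 = (-0.818499, -0.319622), k2 = (-0.951447, -0.309007), k3 = (-0.947013, -0.306066), k4 = (-1.053512, -0.292346); V <- V + (h/6)(k1 + 2k2 + 2k3 + k4): V^s = 1.5162, V^t = -0.3674
step 4: k1 = (-1.054156, -0.292460), k2 = (-1.134445, -0.275902), k3 = (-1.128286, -0.273976), k4 = (-1.179454, -0.255315); V <- V + (h/6)(k1 + 2k2 + 2k3 + k4): V^s = 1.2346, V^t = -0.4360


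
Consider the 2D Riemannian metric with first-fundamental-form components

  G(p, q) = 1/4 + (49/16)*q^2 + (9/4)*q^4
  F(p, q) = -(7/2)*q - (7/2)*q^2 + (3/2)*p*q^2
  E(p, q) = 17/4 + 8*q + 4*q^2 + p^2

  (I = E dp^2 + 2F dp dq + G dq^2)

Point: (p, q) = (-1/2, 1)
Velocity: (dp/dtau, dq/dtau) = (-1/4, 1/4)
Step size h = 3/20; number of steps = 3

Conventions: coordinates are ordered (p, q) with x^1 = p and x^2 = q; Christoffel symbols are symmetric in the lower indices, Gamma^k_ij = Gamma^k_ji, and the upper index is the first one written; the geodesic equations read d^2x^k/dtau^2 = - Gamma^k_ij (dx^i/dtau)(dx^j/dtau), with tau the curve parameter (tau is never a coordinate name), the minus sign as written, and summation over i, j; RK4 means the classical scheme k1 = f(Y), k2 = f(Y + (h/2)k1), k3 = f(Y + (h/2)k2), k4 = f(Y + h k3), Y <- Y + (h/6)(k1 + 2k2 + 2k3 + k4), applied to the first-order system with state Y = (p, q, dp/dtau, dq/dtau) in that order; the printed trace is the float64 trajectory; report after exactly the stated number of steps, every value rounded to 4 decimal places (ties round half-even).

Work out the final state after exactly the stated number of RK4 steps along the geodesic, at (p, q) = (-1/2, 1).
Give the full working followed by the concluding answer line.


f(Y) = (dp/dtau, dq/dtau, -Gamma^p_ij Y'^i Y'^j, -Gamma^q_ij Y'^i Y'^j) with the Gammas evaluated at the stage position; h = 0.150000; intermediate values shown to 6 dp
step 0: p = -0.5000, q = 1.0000, dp/dtau = -0.2500, dq/dtau = 0.2500
step 1:
  k1: at (p, q) = (-0.500000, 1.000000), (dp/dtau, dq/dtau) = (-0.250000, 0.250000); Gamma_ppp = -1.675862, Gamma_ppq = 1.402956, Gamma_pqq = -0.256650, Gamma_qpp = -3.503448, Gamma_qpq = 1.954680, Gamma_qqq = 1.001970; k1 = (-0.250000, 0.250000, 0.296151, 0.400677)
  k2: at (p, q) = (-0.518750, 1.018750), (dp/dtau, dq/dtau) = (-0.227789, 0.280051); Gamma_ppp = -1.607890, Gamma_ppq = 1.375994, Gamma_pqq = -0.245306, Gamma_qpp = -3.313493, Gamma_qpq = 1.882402, Gamma_qqq = 1.010595; k2 = (-0.227789, 0.280051, 0.278225, 0.332836)
  k3: at (p, q) = (-0.517084, 1.021004), (dp/dtau, dq/dtau) = (-0.229133, 0.274963); Gamma_ppp = -1.594665, Gamma_ppq = 1.369839, Gamma_pqq = -0.242814, Gamma_qpp = -3.282594, Gamma_qpq = 1.868456, Gamma_qqq = 1.013393; k3 = (-0.229133, 0.274963, 0.274689, 0.331163)
  k4: at (p, q) = (-0.534370, 1.041244), (dp/dtau, dq/dtau) = (-0.208797, 0.299674); Gamma_ppp = -1.521356, Gamma_ppq = 1.339289, Gamma_pqq = -0.230383, Gamma_qpp = -3.085726, Gamma_qpq = 1.790290, Gamma_qqq = 1.022481; k4 = (-0.208797, 0.299674, 0.254616, 0.266742)
  Y <- Y + (h/6)(k1 + 2k2 + 2k3 + k4): p = -0.5343, q = 1.0415, dp/dtau = -0.2086, dq/dtau = 0.2999
step 2:
  k1: at (p, q) = (-0.534316, 1.041493), (dp/dtau, dq/dtau) = (-0.208585, 0.299885); Gamma_ppp = -1.520144, Gamma_ppq = 1.338728, Gamma_pqq = -0.230160, Gamma_qpp = -3.082840, Gamma_qpq = 1.789005, Gamma_qqq = 1.022699; k1 = (-0.208585, 0.299885, 0.254316, 0.265965)
  k2: at (p, q) = (-0.549960, 1.063984), (dp/dtau, dq/dtau) = (-0.189511, 0.319833); Gamma_ppp = -1.438729, Gamma_ppq = 1.303226, Gamma_pqq = -0.216129, Gamma_qpp = -2.872489, Gamma_qpq = 1.701982, Gamma_qqq = 1.032600; k2 = (-0.189511, 0.319833, 0.231762, 0.203857)
  k3: at (p, q) = (-0.548529, 1.065480), (dp/dtau, dq/dtau) = (-0.191203, 0.315175); Gamma_ppp = -1.430581, Gamma_ppq = 1.299217, Gamma_pqq = -0.214574, Gamma_qpp = -2.854376, Gamma_qpq = 1.693338, Gamma_qqq = 1.034181; k3 = (-0.191203, 0.315175, 0.230202, 0.205710)
  k4: at (p, q) = (-0.562996, 1.088769), (dp/dtau, dq/dtau) = (-0.174055, 0.330742); Gamma_ppp = -1.349910, Gamma_ppq = 1.262735, Gamma_pqq = -0.200581, Gamma_qpp = -2.651652, Gamma_qpq = 1.606776, Gamma_qqq = 1.043003; k4 = (-0.174055, 0.330742, 0.208222, 0.151233)
  Y <- Y + (h/6)(k1 + 2k2 + 2k3 + k4): p = -0.5629, q = 1.0890, dp/dtau = -0.1739, dq/dtau = 0.3308
step 3:
  k1: at (p, q) = (-0.562918, 1.089009), (dp/dtau, dq/dtau) = (-0.173923, 0.330794); Gamma_ppp = -1.348856, Gamma_ppq = 1.262219, Gamma_pqq = -0.200385, Gamma_qpp = -2.649255, Gamma_qpq = 1.605651, Gamma_qqq = 1.043167; k1 = (-0.173923, 0.330794, 0.207967, 0.150745)
  k2: at (p, q) = (-0.575962, 1.113818), (dp/dtau, dq/dtau) = (-0.158326, 0.342100); Gamma_ppp = -1.266149, Gamma_ppq = 1.223438, Gamma_pqq = -0.185915, Gamma_qpp = -2.447358, Gamma_qpq = 1.516590, Gamma_qqq = 1.051335; k2 = (-0.158326, 0.342100, 0.186028, 0.102595)
  k3: at (p, q) = (-0.574792, 1.114666), (dp/dtau, dq/dtau) = (-0.159971, 0.338488); Gamma_ppp = -1.261791, Gamma_ppq = 1.221155, Gamma_pqq = -0.185066, Gamma_qpp = -2.438242, Gamma_qpq = 1.511939, Gamma_qqq = 1.052114; k3 = (-0.159971, 0.338488, 0.185741, 0.105590)
  k4: at (p, q) = (-0.586913, 1.139782), (dp/dtau, dq/dtau) = (-0.146062, 0.346632); Gamma_ppp = -1.183195, Gamma_ppq = 1.183110, Gamma_pqq = -0.171271, Gamma_qpp = -2.250698, Gamma_qpq = 1.426938, Gamma_qqq = 1.058572; k4 = (-0.146062, 0.346632, 0.165623, 0.065317)
  Y <- Y + (h/6)(k1 + 2k2 + 2k3 + k4): p = -0.5868, q = 1.1400, dp/dtau = -0.1460, dq/dtau = 0.3466

Answer: p = -0.5868, q = 1.1400, dp/dtau = -0.1460, dq/dtau = 0.3466


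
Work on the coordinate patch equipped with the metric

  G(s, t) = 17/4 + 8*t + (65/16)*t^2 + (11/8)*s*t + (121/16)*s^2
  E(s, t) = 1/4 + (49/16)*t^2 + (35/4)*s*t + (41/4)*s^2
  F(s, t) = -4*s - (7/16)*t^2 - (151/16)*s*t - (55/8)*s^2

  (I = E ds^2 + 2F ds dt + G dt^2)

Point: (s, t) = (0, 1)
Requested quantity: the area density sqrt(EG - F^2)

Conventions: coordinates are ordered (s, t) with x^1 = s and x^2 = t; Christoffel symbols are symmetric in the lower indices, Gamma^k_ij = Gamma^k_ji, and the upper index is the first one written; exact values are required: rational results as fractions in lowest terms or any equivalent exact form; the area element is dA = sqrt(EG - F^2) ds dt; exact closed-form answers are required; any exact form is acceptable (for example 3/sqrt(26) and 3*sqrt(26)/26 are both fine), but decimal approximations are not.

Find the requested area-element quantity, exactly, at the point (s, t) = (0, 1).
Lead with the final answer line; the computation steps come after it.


Answer: sqrt(EG - F^2) = sqrt(3446)/8

E = 53/16, F = -7/16, G = 261/16; EG - F^2 = 1723/32
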